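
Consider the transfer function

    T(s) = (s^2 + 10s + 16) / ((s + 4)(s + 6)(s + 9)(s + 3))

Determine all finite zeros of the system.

s = -8, -2

Set the numerator to zero: s^2 + 10s + 16 = 0.
Factoring: (s + 8)(s + 2) = 0.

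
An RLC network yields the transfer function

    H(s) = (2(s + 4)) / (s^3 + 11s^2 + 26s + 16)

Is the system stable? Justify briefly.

stable

The denominator s^3 + 11s^2 + 26s + 16 factors as (s + 2)(s + 8)(s + 1), giving poles at s = -2, -8, -1.
Since all poles lie strictly in the left half-plane, the system is stable.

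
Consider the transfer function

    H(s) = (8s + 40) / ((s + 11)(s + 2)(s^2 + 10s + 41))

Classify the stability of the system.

The poles can be read from the denominator factors: s = -11, -2, -5 ± 4j.
Since all poles lie strictly in the left half-plane, the system is stable.

stable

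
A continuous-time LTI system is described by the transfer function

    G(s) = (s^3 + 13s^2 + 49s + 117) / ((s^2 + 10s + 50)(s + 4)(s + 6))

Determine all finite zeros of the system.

s = -2 ± 3j, -9

Set the numerator to zero: s^3 + 13s^2 + 49s + 117 = 0.
Factoring: (s^2 + 4s + 13)(s + 9) = 0.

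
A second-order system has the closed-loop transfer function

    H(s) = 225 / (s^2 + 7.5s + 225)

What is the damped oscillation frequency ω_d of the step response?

Comparing s^2 + 7.5s + 225 to s^2 + 2ζωₙs + ωₙ²: ωₙ = 15 rad/s and ζ = 7.5/(2·15) = 0.25.
ζωₙ = 7.5/2 = 3.75, so ω_d = ωₙ√(1−ζ²) = √(ωₙ² − (ζωₙ)²) = √(225 − 3.75²) = √210.9375 ≈ 14.52 rad/s.

ω_d ≈ 14.52 rad/s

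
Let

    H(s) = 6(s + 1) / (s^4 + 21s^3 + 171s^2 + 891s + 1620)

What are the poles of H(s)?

s = -3 + 6j, -3 - 6j, -3, -12

The poles are the roots of the denominator s^4 + 21s^3 + 171s^2 + 891s + 1620 = 0.
Trying s = -3: the polynomial evaluates to 0, so (s + 3) is a factor.
Dividing out leaves s^3 + 18s^2 + 117s + 540 = 0.
This factors further as (s^2 + 6s + 45)(s + 12) = 0.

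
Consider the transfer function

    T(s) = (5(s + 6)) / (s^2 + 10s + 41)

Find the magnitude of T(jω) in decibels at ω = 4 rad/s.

|T(j4)|_dB ≈ -2.33 dB

Substitute s = j4: numerator = 30 + j20, denominator = 25 + j40.
|T(j4)| = |30 + j20| / |25 + j40| = 36.056 / 47.170 ≈ 0.7644.
In decibels: 20·log₁₀(0.7644) ≈ -2.33 dB.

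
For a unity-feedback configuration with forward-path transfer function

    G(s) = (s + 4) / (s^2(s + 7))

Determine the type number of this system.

Type 2

The denominator has 2 factors of s at the origin (free integrators), so this is a Type 2 system.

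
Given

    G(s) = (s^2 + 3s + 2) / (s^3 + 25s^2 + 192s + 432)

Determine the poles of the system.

The poles are the roots of the denominator s^3 + 25s^2 + 192s + 432 = 0.
Trying s = -12: the polynomial evaluates to 0, so (s + 12) is a factor.
Dividing out leaves s^2 + 13s + 36 = 0.
Factoring the quadratic: (s + 4)(s + 9) = 0.

s = -12, -4, -9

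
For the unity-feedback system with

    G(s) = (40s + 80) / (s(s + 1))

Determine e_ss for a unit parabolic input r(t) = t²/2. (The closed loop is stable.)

e_ss = ∞

G(s) has one pole at the origin.
This is a Type 1 system; Ka = lim_{s→0} s^2·G(s) = 0, so the steady-state error for a parabola input is infinite.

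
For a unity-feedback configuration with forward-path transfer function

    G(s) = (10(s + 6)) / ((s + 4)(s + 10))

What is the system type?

Type 0

The denominator has no factor of s at the origin — no free integrator — so this is a Type 0 system.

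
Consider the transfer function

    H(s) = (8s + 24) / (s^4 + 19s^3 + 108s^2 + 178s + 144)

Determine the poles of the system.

s = -1 + j, -1 - j, -9, -8

The poles are the roots of the denominator s^4 + 19s^3 + 108s^2 + 178s + 144 = 0.
Trying s = -9: the polynomial evaluates to 0, so (s + 9) is a factor.
Dividing out leaves s^3 + 10s^2 + 18s + 16 = 0.
This factors further as (s^2 + 2s + 2)(s + 8) = 0.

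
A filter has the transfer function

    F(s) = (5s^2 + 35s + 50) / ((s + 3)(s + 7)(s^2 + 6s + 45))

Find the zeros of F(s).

Set the numerator to zero: 5s^2 + 35s + 50 = 0, i.e. 5·(s^2 + 7s + 10) = 0.
Factoring: (s + 5)(s + 2) = 0.

s = -5, -2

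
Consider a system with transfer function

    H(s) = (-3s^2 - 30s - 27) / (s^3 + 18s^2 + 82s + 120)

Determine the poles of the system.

The poles are the roots of the denominator s^3 + 18s^2 + 82s + 120 = 0.
Trying s = -12: the polynomial evaluates to 0, so (s + 12) is a factor.
Dividing out leaves s^2 + 6s + 10 = 0.
The quadratic formula then gives s = -3 ± 1j.

s = -3 ± j, -12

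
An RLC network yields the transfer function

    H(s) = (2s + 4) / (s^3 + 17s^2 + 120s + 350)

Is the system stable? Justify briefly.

The denominator s^3 + 17s^2 + 120s + 350 factors as (s^2 + 10s + 50)(s + 7), giving poles at s = -5 + 5j, -5 - 5j, -7.
Since all poles lie strictly in the left half-plane, the system is stable.

stable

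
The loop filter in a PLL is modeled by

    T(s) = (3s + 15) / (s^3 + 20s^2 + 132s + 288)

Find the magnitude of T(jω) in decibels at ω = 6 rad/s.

Substitute s = j6: numerator = 15 + j18, denominator = -432 + j576.
|T(j6)| = |15 + j18| / |-432 + j576| = 23.431 / 720 ≈ 0.03254.
In decibels: 20·log₁₀(0.03254) ≈ -29.8 dB.

|T(j6)|_dB ≈ -29.8 dB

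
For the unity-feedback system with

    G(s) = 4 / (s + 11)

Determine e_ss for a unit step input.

G(s) has no poles at the origin.
This is a Type 0 system. Kp = lim_{s→0} G(s) = 4/11.
e_ss = 1/(1 + Kp) = 1/(1 + 4/11) = 11/15 ≈ 0.7333.

e_ss = 0.7333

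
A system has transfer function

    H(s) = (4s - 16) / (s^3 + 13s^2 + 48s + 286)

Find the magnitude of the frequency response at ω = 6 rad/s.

Substitute s = j6: numerator = -16 + j24, denominator = -182 + j72.
|H(j6)| = |-16 + j24| / |-182 + j72| = 28.844 / 195.72 ≈ 0.1474.

|H(j6)| ≈ 0.1474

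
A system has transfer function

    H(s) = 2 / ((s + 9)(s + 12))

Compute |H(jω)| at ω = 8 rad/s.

Substitute s = j8: numerator = 2, denominator = 44 + j168.
|H(j8)| = |2| / |44 + j168| = 2 / 173.67 ≈ 0.01152.

|H(j8)| ≈ 0.01152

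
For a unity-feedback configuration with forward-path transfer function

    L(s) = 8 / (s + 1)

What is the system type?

The denominator has no factor of s at the origin — no free integrator — so this is a Type 0 system.

Type 0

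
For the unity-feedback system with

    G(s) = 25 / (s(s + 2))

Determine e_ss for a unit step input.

G(s) has one pole at the origin.
This is a Type 1 system; for a step input the steady-state error is zero.

e_ss = 0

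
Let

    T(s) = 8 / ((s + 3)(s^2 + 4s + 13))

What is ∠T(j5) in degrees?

∠T(j5) ≈ 180°

At s = j5: numerator = 8, denominator = -136.
∠T = ∠num − ∠den = 0° − (180°) = -180°, which wraps to 180°.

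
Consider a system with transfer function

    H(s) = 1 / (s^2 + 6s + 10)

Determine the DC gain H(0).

H(0) = 1/10 ≈ 0.1000

At s = 0 each factor (s + a) contributes a and each (s^2 + bs + c) contributes c.
H(0) = 1·1 / ((10)) = 1/10 = 1/10.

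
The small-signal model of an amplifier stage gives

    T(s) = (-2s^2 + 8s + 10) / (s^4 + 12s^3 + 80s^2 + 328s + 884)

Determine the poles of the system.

s = -1 + 5j, -1 - 5j, -5 + 3j, -5 - 3j

The poles are the roots of the denominator s^4 + 12s^3 + 80s^2 + 328s + 884 = 0.
No real roots exist; factor into two real quadratics: (s^2 + 2s + 26)(s^2 + 10s + 34) = 0.
Each quadratic gives a conjugate pair via the quadratic formula.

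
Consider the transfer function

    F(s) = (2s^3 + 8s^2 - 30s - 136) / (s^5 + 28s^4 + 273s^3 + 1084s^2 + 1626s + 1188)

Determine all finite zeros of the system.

s = -4 ± j, 4

Set the numerator to zero: 2s^3 + 8s^2 - 30s - 136 = 0, i.e. 2·(s^3 + 4s^2 - 15s - 68) = 0.
Factoring: (s^2 + 8s + 17)(s - 4) = 0.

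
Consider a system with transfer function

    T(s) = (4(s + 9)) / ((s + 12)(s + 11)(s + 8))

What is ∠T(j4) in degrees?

At s = j4: numerator = 36 + j16, denominator = 560 + j1200.
∠T = ∠num − ∠den = 23.962° − (64.983°) = -41.02°.

∠T(j4) ≈ -41.02°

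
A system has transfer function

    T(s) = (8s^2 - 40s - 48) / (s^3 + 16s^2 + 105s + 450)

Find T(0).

T(0) = -8/75 ≈ -0.1067

Set s = 0: T(0) = (-48) / (450) = -8/75.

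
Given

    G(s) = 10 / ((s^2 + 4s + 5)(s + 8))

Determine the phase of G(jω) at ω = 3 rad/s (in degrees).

At s = j3: numerator = 10, denominator = -68 + j84.
∠G = ∠num − ∠den = 0° − (128.99°) = -129.0°.

∠G(j3) ≈ -129.0°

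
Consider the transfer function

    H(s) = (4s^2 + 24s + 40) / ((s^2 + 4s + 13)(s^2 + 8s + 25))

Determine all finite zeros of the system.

s = -3 + j, -3 - j

Set the numerator to zero: 4s^2 + 24s + 40 = 0, i.e. 4·(s^2 + 6s + 10) = 0.
Factoring: (s^2 + 6s + 10) = 0.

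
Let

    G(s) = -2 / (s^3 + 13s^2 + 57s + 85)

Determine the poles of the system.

The poles are the roots of the denominator s^3 + 13s^2 + 57s + 85 = 0.
Trying s = -5: the polynomial evaluates to 0, so (s + 5) is a factor.
Dividing out leaves s^2 + 8s + 17 = 0.
The quadratic formula then gives s = -4 ± 1j.

s = -4 + j, -4 - j, -5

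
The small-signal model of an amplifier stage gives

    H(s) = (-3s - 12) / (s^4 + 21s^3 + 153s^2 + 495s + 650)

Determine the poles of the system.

s = -5, -10, -3 + 2j, -3 - 2j

The poles are the roots of the denominator s^4 + 21s^3 + 153s^2 + 495s + 650 = 0.
Trying s = -5: the polynomial evaluates to 0, so (s + 5) is a factor.
Dividing out leaves s^3 + 16s^2 + 73s + 130 = 0.
This factors further as (s + 10)(s^2 + 6s + 13) = 0.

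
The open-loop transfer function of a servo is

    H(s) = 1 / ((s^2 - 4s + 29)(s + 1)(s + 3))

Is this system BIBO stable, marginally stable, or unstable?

The poles can be read from the denominator factors: s = 2 ± 5j, -1, -3.
Since the pole(s) at s = 2 ± 5j lie in the right half-plane, the system is unstable.

unstable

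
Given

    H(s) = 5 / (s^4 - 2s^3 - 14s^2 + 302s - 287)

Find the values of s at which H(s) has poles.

The poles are the roots of the denominator s^4 - 2s^3 - 14s^2 + 302s - 287 = 0.
Trying s = 1: the polynomial evaluates to 0, so (s - 1) is a factor.
Dividing out leaves s^3 - s^2 - 15s + 287 = 0.
This factors further as (s^2 - 8s + 41)(s + 7) = 0.

s = 4 + 5j, 4 - 5j, 1, -7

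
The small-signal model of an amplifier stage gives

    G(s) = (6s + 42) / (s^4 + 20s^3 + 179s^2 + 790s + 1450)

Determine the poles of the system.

The poles are the roots of the denominator s^4 + 20s^3 + 179s^2 + 790s + 1450 = 0.
No real roots exist; factor into two real quadratics: (s^2 + 10s + 50)(s^2 + 10s + 29) = 0.
Each quadratic gives a conjugate pair via the quadratic formula.

s = -5 + 5j, -5 - 5j, -5 + 2j, -5 - 2j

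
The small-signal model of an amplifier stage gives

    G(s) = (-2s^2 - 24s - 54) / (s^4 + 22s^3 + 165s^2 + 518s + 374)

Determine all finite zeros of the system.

s = -3, -9

Set the numerator to zero: -2s^2 - 24s - 54 = 0, i.e. -2·(s^2 + 12s + 27) = 0.
Factoring: (s + 3)(s + 9) = 0.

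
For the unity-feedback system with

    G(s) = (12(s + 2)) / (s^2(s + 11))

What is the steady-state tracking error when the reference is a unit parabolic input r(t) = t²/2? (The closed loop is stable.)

G(s) has 2 poles at the origin.
This is a Type 2 system. Ka = lim_{s→0} s^2·G(s) = 24/11.
e_ss = 1/Ka = 1/(24/11) = 11/24 ≈ 0.4583.

e_ss = 0.4583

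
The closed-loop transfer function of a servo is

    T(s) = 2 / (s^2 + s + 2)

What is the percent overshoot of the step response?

Comparing s^2 + s + 2 to s^2 + 2ζωₙs + ωₙ²: ωₙ = √2 ≈ 1.414 rad/s and ζ = 1/(2·√2) ≈ 0.3536.
%OS = 100·exp(−πζ/√(1−ζ²)) = 100·exp(−π·0.3536/√(1−0.3536²)) ≈ 30.5%.

%OS ≈ 30.5%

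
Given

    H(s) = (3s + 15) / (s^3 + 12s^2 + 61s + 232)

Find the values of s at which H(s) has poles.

s = -2 ± 5j, -8

The poles are the roots of the denominator s^3 + 12s^2 + 61s + 232 = 0.
Trying s = -8: the polynomial evaluates to 0, so (s + 8) is a factor.
Dividing out leaves s^2 + 4s + 29 = 0.
The quadratic formula then gives s = -2 ± 5j.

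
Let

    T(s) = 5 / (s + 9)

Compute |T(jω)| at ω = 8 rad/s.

Substitute s = j8: numerator = 5, denominator = 9 + j8.
|T(j8)| = |5| / |9 + j8| = 5 / 12.042 ≈ 0.4152.

|T(j8)| ≈ 0.4152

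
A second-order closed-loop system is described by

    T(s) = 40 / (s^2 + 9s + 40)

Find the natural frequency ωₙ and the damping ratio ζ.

Compare the denominator to the standard form s^2 + 2ζωₙs + ωₙ².
ωₙ² = 40, so ωₙ = √40 ≈ 6.325 rad/s.
2ζωₙ = 9, so ζ = 9/(2·√40) ≈ 0.7115.
With ζ = 0.7115 the response is underdamped.

ωₙ ≈ 6.325 rad/s, ζ ≈ 0.7115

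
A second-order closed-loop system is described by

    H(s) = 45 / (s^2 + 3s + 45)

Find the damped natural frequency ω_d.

ω_d ≈ 6.538 rad/s

Comparing s^2 + 3s + 45 to s^2 + 2ζωₙs + ωₙ²: ωₙ = √45 ≈ 6.708 rad/s and ζ = 3/(2·√45) ≈ 0.2236.
ζωₙ = 3/2 = 1.5, so ω_d = ωₙ√(1−ζ²) = √(ωₙ² − (ζωₙ)²) = √(45 − 1.5²) = √42.75 ≈ 6.538 rad/s.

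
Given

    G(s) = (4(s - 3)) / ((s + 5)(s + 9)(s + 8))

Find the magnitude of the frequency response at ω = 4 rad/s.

|G(j4)| ≈ 0.03546

Substitute s = j4: numerator = -12 + j16, denominator = 8 + j564.
|G(j4)| = |-12 + j16| / |8 + j564| = 20 / 564.06 ≈ 0.03546.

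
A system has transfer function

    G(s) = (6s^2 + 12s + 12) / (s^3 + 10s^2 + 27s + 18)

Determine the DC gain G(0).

G(0) = 2/3 ≈ 0.6667

Set s = 0: G(0) = (12) / (18) = 2/3.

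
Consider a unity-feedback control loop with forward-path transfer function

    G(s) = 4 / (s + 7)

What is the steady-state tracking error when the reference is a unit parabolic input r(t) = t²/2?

e_ss = ∞

G(s) has no poles at the origin.
This is a Type 0 system; Ka = lim_{s→0} s^2·G(s) = 0, so the steady-state error for a parabola input is infinite.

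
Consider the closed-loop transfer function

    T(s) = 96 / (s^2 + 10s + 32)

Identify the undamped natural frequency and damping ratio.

ωₙ ≈ 5.657 rad/s, ζ ≈ 0.8839

Compare the denominator to the standard form s^2 + 2ζωₙs + ωₙ².
ωₙ² = 32, so ωₙ = √32 ≈ 5.657 rad/s.
2ζωₙ = 10, so ζ = 10/(2·√32) ≈ 0.8839.
With ζ = 0.8839 the response is underdamped.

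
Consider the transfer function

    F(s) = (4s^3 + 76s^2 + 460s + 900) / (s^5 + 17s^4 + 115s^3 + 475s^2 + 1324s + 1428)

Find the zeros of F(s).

s = -5, -5, -9

Set the numerator to zero: 4s^3 + 76s^2 + 460s + 900 = 0, i.e. 4·(s^3 + 19s^2 + 115s + 225) = 0.
Factoring: (s + 5)^2(s + 9) = 0.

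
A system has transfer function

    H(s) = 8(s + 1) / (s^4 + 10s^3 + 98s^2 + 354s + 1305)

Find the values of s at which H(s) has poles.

The poles are the roots of the denominator s^4 + 10s^3 + 98s^2 + 354s + 1305 = 0.
No real roots exist; factor into two real quadratics: (s^2 + 6s + 45)(s^2 + 4s + 29) = 0.
Each quadratic gives a conjugate pair via the quadratic formula.

s = -3 + 6j, -3 - 6j, -2 + 5j, -2 - 5j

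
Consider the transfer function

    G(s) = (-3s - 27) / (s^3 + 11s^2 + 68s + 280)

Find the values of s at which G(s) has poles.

The poles are the roots of the denominator s^3 + 11s^2 + 68s + 280 = 0.
Trying s = -7: the polynomial evaluates to 0, so (s + 7) is a factor.
Dividing out leaves s^2 + 4s + 40 = 0.
The quadratic formula then gives s = -2 ± 6j.

s = -2 ± 6j, -7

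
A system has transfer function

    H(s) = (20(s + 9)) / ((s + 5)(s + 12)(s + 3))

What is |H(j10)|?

Substitute s = j10: numerator = 180 + j200, denominator = -1820 + j110.
|H(j10)| = |180 + j200| / |-1820 + j110| = 269.07 / 1823.3 ≈ 0.1476.

|H(j10)| ≈ 0.1476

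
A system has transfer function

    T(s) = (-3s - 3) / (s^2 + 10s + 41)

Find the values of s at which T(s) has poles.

The poles are the roots of the denominator s^2 + 10s + 41 = 0.
Using the quadratic formula: s = (-10 ± √(-64))/2 = -5 ± 4j.

s = -5 + 4j, -5 - 4j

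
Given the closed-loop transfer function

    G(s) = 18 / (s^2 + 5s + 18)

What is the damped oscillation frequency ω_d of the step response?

ω_d ≈ 3.428 rad/s

Comparing s^2 + 5s + 18 to s^2 + 2ζωₙs + ωₙ²: ωₙ = √18 ≈ 4.243 rad/s and ζ = 5/(2·√18) ≈ 0.5893.
ζωₙ = 5/2 = 2.5, so ω_d = ωₙ√(1−ζ²) = √(ωₙ² − (ζωₙ)²) = √(18 − 2.5²) = √11.75 ≈ 3.428 rad/s.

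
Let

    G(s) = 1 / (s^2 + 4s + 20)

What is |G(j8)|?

Substitute s = j8: numerator = 1, denominator = -44 + j32.
|G(j8)| = |1| / |-44 + j32| = 1 / 54.406 ≈ 0.01838.

|G(j8)| ≈ 0.01838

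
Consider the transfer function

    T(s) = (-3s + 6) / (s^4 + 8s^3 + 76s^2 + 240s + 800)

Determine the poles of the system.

The poles are the roots of the denominator s^4 + 8s^3 + 76s^2 + 240s + 800 = 0.
No real roots exist; factor into two real quadratics: (s^2 + 4s + 40)(s^2 + 4s + 20) = 0.
Each quadratic gives a conjugate pair via the quadratic formula.

s = -2 + 6j, -2 - 6j, -2 + 4j, -2 - 4j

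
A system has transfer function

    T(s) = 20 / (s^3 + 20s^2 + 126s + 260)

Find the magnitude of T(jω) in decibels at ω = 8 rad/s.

|T(j8)|_dB ≈ -35.1 dB

Substitute s = j8: numerator = 20, denominator = -1020 + j496.
|T(j8)| = |20| / |-1020 + j496| = 20 / 1134.2 ≈ 0.01763.
In decibels: 20·log₁₀(0.01763) ≈ -35.1 dB.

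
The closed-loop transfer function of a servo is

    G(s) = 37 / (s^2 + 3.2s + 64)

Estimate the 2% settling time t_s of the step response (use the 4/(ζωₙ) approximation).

Comparing s^2 + 3.2s + 64 to s^2 + 2ζωₙs + ωₙ²: ωₙ = 8 rad/s and ζ = 3.2/(2·8) = 0.2.
ζωₙ = 3.2/2 = 1.6, so t_s ≈ 4/(ζωₙ) = 4/1.6 = 2.500 s.

t_s ≈ 2.500 s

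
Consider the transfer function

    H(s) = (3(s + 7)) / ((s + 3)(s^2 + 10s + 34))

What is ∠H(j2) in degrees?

∠H(j2) ≈ -51.43°

At s = j2: numerator = 21 + j6, denominator = 50 + j120.
∠H = ∠num − ∠den = 15.945° − (67.380°) = -51.43°.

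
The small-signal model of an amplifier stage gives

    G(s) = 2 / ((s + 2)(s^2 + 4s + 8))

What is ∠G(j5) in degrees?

At s = j5: numerator = 2, denominator = -134 - j45.
∠G = ∠num − ∠den = 0° − (-161.44°) = 161.4°.

∠G(j5) ≈ 161.4°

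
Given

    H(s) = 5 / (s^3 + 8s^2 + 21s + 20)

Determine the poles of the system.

s = -2 ± j, -4

The poles are the roots of the denominator s^3 + 8s^2 + 21s + 20 = 0.
Trying s = -4: the polynomial evaluates to 0, so (s + 4) is a factor.
Dividing out leaves s^2 + 4s + 5 = 0.
The quadratic formula then gives s = -2 ± 1j.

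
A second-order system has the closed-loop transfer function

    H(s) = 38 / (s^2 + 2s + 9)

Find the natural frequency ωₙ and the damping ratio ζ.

ωₙ = 3 rad/s, ζ ≈ 0.3333

Compare the denominator to the standard form s^2 + 2ζωₙs + ωₙ².
ωₙ² = 9, so ωₙ = 3 rad/s.
2ζωₙ = 2, so ζ = 2/(2·3) ≈ 0.3333.
With ζ = 0.3333 the response is underdamped.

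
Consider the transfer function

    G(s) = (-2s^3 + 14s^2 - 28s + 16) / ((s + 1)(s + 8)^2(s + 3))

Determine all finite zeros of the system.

Set the numerator to zero: -2s^3 + 14s^2 - 28s + 16 = 0, i.e. -2·(s^3 - 7s^2 + 14s - 8) = 0.
Factoring: (s - 1)(s - 2)(s - 4) = 0.

s = 1, 2, 4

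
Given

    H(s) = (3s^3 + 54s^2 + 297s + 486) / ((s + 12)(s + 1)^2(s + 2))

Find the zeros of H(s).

Set the numerator to zero: 3s^3 + 54s^2 + 297s + 486 = 0, i.e. 3·(s^3 + 18s^2 + 99s + 162) = 0.
Factoring: (s + 6)(s + 9)(s + 3) = 0.

s = -6, -9, -3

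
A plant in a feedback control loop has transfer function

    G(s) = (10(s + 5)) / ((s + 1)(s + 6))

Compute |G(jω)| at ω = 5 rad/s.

Substitute s = j5: numerator = 50 + j50, denominator = -19 + j35.
|G(j5)| = |50 + j50| / |-19 + j35| = 70.711 / 39.825 ≈ 1.776.

|G(j5)| ≈ 1.776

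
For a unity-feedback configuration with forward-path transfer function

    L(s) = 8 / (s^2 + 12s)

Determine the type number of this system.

The denominator has 1 factor of s at the origin (free integrator), so this is a Type 1 system.

Type 1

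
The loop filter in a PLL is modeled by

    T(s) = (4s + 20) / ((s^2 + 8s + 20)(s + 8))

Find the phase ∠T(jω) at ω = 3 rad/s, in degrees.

At s = j3: numerator = 20 + j12, denominator = 16 + j225.
∠T = ∠num − ∠den = 30.964° − (85.932°) = -54.97°.

∠T(j3) ≈ -54.97°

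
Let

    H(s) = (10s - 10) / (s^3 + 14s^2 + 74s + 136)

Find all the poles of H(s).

s = -5 + 3j, -5 - 3j, -4

The poles are the roots of the denominator s^3 + 14s^2 + 74s + 136 = 0.
Trying s = -4: the polynomial evaluates to 0, so (s + 4) is a factor.
Dividing out leaves s^2 + 10s + 34 = 0.
The quadratic formula then gives s = -5 ± 3j.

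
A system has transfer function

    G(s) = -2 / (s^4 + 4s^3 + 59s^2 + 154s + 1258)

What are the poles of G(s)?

s = 1 ± 6j, -3 ± 5j

The poles are the roots of the denominator s^4 + 4s^3 + 59s^2 + 154s + 1258 = 0.
No real roots exist; factor into two real quadratics: (s^2 - 2s + 37)(s^2 + 6s + 34) = 0.
Each quadratic gives a conjugate pair via the quadratic formula.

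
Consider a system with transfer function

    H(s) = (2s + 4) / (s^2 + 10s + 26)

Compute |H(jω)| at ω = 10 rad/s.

Substitute s = j10: numerator = 4 + j20, denominator = -74 + j100.
|H(j10)| = |4 + j20| / |-74 + j100| = 20.396 / 124.40 ≈ 0.1640.

|H(j10)| ≈ 0.1640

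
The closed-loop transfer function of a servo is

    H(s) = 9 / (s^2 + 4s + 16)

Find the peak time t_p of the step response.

t_p ≈ 0.9069 s

Comparing s^2 + 4s + 16 to s^2 + 2ζωₙs + ωₙ²: ωₙ = 4 rad/s and ζ = 4/(2·4) = 0.5.
ζωₙ = 4/2 = 2, so ω_d = ωₙ√(1−ζ²) = √(ωₙ² − (ζωₙ)²) = √(16 − 2²) = √12 ≈ 3.464 rad/s.
t_p = π/ω_d = π/3.464 ≈ 0.9069 s.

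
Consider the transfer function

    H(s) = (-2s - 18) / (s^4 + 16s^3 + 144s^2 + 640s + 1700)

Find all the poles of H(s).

The poles are the roots of the denominator s^4 + 16s^3 + 144s^2 + 640s + 1700 = 0.
No real roots exist; factor into two real quadratics: (s^2 + 10s + 50)(s^2 + 6s + 34) = 0.
Each quadratic gives a conjugate pair via the quadratic formula.

s = -5 + 5j, -5 - 5j, -3 + 5j, -3 - 5j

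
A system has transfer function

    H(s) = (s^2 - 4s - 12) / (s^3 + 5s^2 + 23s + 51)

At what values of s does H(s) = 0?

Set the numerator to zero: s^2 - 4s - 12 = 0.
Factoring: (s + 2)(s - 6) = 0.

s = -2, 6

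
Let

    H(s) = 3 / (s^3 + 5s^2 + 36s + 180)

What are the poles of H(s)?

The poles are the roots of the denominator s^3 + 5s^2 + 36s + 180 = 0.
Trying s = -5: the polynomial evaluates to 0, so (s + 5) is a factor.
Dividing out leaves s^2 + 36 = 0.
The quadratic formula then gives s = 0 ± 6j.

s = ±6j, -5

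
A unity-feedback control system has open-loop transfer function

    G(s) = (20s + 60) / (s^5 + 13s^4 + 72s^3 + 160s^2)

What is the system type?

Factor s from the denominator: s^5 + 13s^4 + 72s^3 + 160s^2 = s^2·(s^3 + 13s^2 + 72s + 160).
There are 2 poles at the origin, so the system is Type 2.

Type 2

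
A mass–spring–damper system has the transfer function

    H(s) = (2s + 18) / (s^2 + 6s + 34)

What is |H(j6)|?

|H(j6)| = 0.6000

Substitute s = j6: numerator = 18 + j12, denominator = -2 + j36.
|H(j6)| = |18 + j12| / |-2 + j36| = 21.633 / 36.056 = 0.6000.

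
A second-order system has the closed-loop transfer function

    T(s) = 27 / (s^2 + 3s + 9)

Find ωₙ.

ωₙ = 3 rad/s

Compare the denominator to the standard form s^2 + 2ζωₙs + ωₙ².
ωₙ² = 9, so ωₙ = 3 rad/s.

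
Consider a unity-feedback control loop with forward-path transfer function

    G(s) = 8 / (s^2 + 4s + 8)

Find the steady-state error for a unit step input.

G(s) has no poles at the origin.
This is a Type 0 system. Kp = lim_{s→0} G(s) = 8/8 = 1.
e_ss = 1/(1 + Kp) = 1/(1 + 1) = 1/2 ≈ 0.5000.

e_ss = 0.5000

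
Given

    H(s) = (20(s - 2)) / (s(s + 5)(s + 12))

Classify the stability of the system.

marginally stable

The poles can be read from the denominator factors: s = 0, -5, -12.
Since the simple pole(s) at s = 0 lie on the jω-axis with none in the right half-plane, the system is marginally stable.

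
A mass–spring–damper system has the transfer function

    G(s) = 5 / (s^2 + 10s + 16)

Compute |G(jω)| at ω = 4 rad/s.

|G(j4)| = 0.1250

Substitute s = j4: numerator = 5, denominator = j40.
|G(j4)| = |5| / |j40| = 5 / 40 = 0.1250.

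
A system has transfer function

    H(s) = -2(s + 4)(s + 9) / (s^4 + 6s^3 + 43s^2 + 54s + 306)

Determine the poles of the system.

The poles are the roots of the denominator s^4 + 6s^3 + 43s^2 + 54s + 306 = 0.
No real roots exist; factor into two real quadratics: (s^2 + 9)(s^2 + 6s + 34) = 0.
Each quadratic gives a conjugate pair via the quadratic formula.

s = ±3j, -3 ± 5j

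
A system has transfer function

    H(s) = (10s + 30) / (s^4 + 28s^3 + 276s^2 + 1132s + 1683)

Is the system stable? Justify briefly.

stable

The denominator s^4 + 28s^3 + 276s^2 + 1132s + 1683 factors as (s + 9)(s^2 + 8s + 17)(s + 11), giving poles at s = -9, -4 + j, -4 - j, -11.
Since all poles lie strictly in the left half-plane, the system is stable.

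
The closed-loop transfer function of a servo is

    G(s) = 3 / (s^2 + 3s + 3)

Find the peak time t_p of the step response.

Comparing s^2 + 3s + 3 to s^2 + 2ζωₙs + ωₙ²: ωₙ = √3 ≈ 1.732 rad/s and ζ = 3/(2·√3) ≈ 0.8660.
ζωₙ = 3/2 = 1.5, so ω_d = ωₙ√(1−ζ²) = √(ωₙ² − (ζωₙ)²) = √(3 − 1.5²) = √0.75 ≈ 0.8660 rad/s.
t_p = π/ω_d = π/0.8660 ≈ 3.628 s.

t_p ≈ 3.628 s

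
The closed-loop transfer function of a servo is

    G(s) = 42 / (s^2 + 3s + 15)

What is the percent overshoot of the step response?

Comparing s^2 + 3s + 15 to s^2 + 2ζωₙs + ωₙ²: ωₙ = √15 ≈ 3.873 rad/s and ζ = 3/(2·√15) ≈ 0.3873.
%OS = 100·exp(−πζ/√(1−ζ²)) = 100·exp(−π·0.3873/√(1−0.3873²)) ≈ 26.7%.

%OS ≈ 26.7%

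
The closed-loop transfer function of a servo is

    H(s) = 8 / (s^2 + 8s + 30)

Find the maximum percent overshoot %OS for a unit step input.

Comparing s^2 + 8s + 30 to s^2 + 2ζωₙs + ωₙ²: ωₙ = √30 ≈ 5.477 rad/s and ζ = 8/(2·√30) ≈ 0.7303.
%OS = 100·exp(−πζ/√(1−ζ²)) = 100·exp(−π·0.7303/√(1−0.7303²)) ≈ 3.48%.

%OS ≈ 3.48%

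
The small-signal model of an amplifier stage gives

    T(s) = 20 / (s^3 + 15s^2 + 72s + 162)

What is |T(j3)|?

|T(j3)| ≈ 0.1048

Substitute s = j3: numerator = 20, denominator = 27 + j189.
|T(j3)| = |20| / |27 + j189| = 20 / 190.92 ≈ 0.1048.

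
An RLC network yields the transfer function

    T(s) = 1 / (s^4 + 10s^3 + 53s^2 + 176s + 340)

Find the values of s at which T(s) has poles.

The poles are the roots of the denominator s^4 + 10s^3 + 53s^2 + 176s + 340 = 0.
No real roots exist; factor into two real quadratics: (s^2 + 8s + 20)(s^2 + 2s + 17) = 0.
Each quadratic gives a conjugate pair via the quadratic formula.

s = -4 + 2j, -4 - 2j, -1 + 4j, -1 - 4j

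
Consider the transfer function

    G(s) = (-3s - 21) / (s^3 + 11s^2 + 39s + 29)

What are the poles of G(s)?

s = -5 + 2j, -5 - 2j, -1

The poles are the roots of the denominator s^3 + 11s^2 + 39s + 29 = 0.
Trying s = -1: the polynomial evaluates to 0, so (s + 1) is a factor.
Dividing out leaves s^2 + 10s + 29 = 0.
The quadratic formula then gives s = -5 ± 2j.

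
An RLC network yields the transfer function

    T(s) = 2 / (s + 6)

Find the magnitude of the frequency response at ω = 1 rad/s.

|T(j1)| ≈ 0.3288

Substitute s = j1: numerator = 2, denominator = 6 + j1.
|T(j1)| = |2| / |6 + j1| = 2 / 6.0828 ≈ 0.3288.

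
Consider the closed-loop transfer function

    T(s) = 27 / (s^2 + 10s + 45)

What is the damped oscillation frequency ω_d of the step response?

ω_d ≈ 4.472 rad/s

Comparing s^2 + 10s + 45 to s^2 + 2ζωₙs + ωₙ²: ωₙ = √45 ≈ 6.708 rad/s and ζ = 10/(2·√45) ≈ 0.7454.
ζωₙ = 10/2 = 5, so ω_d = ωₙ√(1−ζ²) = √(ωₙ² − (ζωₙ)²) = √(45 − 5²) = √20 ≈ 4.472 rad/s.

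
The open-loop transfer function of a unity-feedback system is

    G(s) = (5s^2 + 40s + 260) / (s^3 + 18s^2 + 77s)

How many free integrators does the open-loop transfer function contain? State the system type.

Type 1

Factor s from the denominator: s^3 + 18s^2 + 77s = s·(s^2 + 18s + 77).
There is 1 pole at the origin, so the system is Type 1.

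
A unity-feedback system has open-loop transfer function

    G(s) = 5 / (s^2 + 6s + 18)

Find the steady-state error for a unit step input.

e_ss = 0.7826

G(s) has no poles at the origin.
This is a Type 0 system. Kp = lim_{s→0} G(s) = 5/18.
e_ss = 1/(1 + Kp) = 1/(1 + 5/18) = 18/23 ≈ 0.7826.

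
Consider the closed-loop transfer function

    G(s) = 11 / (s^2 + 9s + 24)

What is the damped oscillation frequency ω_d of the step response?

Comparing s^2 + 9s + 24 to s^2 + 2ζωₙs + ωₙ²: ωₙ = √24 ≈ 4.899 rad/s and ζ = 9/(2·√24) ≈ 0.9186.
ζωₙ = 9/2 = 4.5, so ω_d = ωₙ√(1−ζ²) = √(ωₙ² − (ζωₙ)²) = √(24 − 4.5²) = √3.75 ≈ 1.936 rad/s.

ω_d ≈ 1.936 rad/s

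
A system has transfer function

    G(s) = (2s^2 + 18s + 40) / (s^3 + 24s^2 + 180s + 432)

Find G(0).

Set s = 0: G(0) = (40) / (432) = 5/54.

G(0) = 5/54 ≈ 0.09259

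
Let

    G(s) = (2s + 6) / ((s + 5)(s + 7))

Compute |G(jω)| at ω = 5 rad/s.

|G(j5)| ≈ 0.1917

Substitute s = j5: numerator = 6 + j10, denominator = 10 + j60.
|G(j5)| = |6 + j10| / |10 + j60| = 11.662 / 60.828 ≈ 0.1917.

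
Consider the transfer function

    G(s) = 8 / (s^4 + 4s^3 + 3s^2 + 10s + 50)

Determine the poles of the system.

The poles are the roots of the denominator s^4 + 4s^3 + 3s^2 + 10s + 50 = 0.
No real roots exist; factor into two real quadratics: (s^2 - 2s + 5)(s^2 + 6s + 10) = 0.
Each quadratic gives a conjugate pair via the quadratic formula.

s = 1 ± 2j, -3 ± j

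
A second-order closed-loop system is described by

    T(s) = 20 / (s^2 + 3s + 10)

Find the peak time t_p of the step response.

Comparing s^2 + 3s + 10 to s^2 + 2ζωₙs + ωₙ²: ωₙ = √10 ≈ 3.162 rad/s and ζ = 3/(2·√10) ≈ 0.4743.
ζωₙ = 3/2 = 1.5, so ω_d = ωₙ√(1−ζ²) = √(ωₙ² − (ζωₙ)²) = √(10 − 1.5²) = √7.75 ≈ 2.784 rad/s.
t_p = π/ω_d = π/2.784 ≈ 1.128 s.

t_p ≈ 1.128 s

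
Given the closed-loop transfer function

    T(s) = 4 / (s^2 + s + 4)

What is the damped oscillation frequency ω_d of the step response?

Comparing s^2 + s + 4 to s^2 + 2ζωₙs + ωₙ²: ωₙ = 2 rad/s and ζ = 1/(2·2) = 0.25.
ζωₙ = 1/2 = 0.5, so ω_d = ωₙ√(1−ζ²) = √(ωₙ² − (ζωₙ)²) = √(4 − 0.5²) = √3.75 ≈ 1.936 rad/s.

ω_d ≈ 1.936 rad/s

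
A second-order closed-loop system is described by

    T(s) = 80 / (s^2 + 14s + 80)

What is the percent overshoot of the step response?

%OS ≈ 1.93%

Comparing s^2 + 14s + 80 to s^2 + 2ζωₙs + ωₙ²: ωₙ = √80 ≈ 8.944 rad/s and ζ = 14/(2·√80) ≈ 0.7826.
%OS = 100·exp(−πζ/√(1−ζ²)) = 100·exp(−π·0.7826/√(1−0.7826²)) ≈ 1.93%.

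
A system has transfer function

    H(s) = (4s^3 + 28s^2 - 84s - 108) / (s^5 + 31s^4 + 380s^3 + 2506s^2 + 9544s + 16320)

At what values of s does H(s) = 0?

s = -1, 3, -9

Set the numerator to zero: 4s^3 + 28s^2 - 84s - 108 = 0, i.e. 4·(s^3 + 7s^2 - 21s - 27) = 0.
Factoring: (s + 1)(s - 3)(s + 9) = 0.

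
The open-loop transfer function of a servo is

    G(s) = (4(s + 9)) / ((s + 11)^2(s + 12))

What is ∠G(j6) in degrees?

∠G(j6) ≈ -50.10°

At s = j6: numerator = 36 + j24, denominator = 228 + j2094.
∠G = ∠num − ∠den = 33.690° − (83.786°) = -50.10°.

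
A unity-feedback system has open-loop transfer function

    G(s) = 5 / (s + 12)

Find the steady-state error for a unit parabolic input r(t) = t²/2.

G(s) has no poles at the origin.
This is a Type 0 system; Ka = lim_{s→0} s^2·G(s) = 0, so the steady-state error for a parabola input is infinite.

e_ss = ∞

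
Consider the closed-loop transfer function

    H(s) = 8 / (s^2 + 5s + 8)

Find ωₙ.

Compare the denominator to the standard form s^2 + 2ζωₙs + ωₙ².
ωₙ² = 8, so ωₙ = √8 ≈ 2.828 rad/s.

ωₙ ≈ 2.828 rad/s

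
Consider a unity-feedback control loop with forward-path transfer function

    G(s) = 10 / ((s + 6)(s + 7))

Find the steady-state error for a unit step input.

G(s) has no poles at the origin.
This is a Type 0 system. Kp = lim_{s→0} G(s) = 10/42 = 5/21.
e_ss = 1/(1 + Kp) = 1/(1 + 5/21) = 21/26 ≈ 0.8077.

e_ss = 0.8077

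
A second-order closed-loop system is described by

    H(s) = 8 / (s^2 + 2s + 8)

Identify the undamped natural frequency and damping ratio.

ωₙ ≈ 2.828 rad/s, ζ ≈ 0.3536

Compare the denominator to the standard form s^2 + 2ζωₙs + ωₙ².
ωₙ² = 8, so ωₙ = √8 ≈ 2.828 rad/s.
2ζωₙ = 2, so ζ = 2/(2·√8) ≈ 0.3536.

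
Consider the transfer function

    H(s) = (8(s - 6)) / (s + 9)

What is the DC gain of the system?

At s = 0 each factor (s + a) contributes a and each (s^2 + bs + c) contributes c.
H(0) = 8·(-6) / ((9)) = -48/9 = -16/3.

H(0) = -16/3 ≈ -5.333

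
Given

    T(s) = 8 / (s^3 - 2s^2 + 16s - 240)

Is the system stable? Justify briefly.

unstable

The denominator s^3 - 2s^2 + 16s - 240 factors as (s^2 + 4s + 40)(s - 6), giving poles at s = -2 + 6j, -2 - 6j, 6.
Since the pole(s) at s = 6 lie in the right half-plane, the system is unstable.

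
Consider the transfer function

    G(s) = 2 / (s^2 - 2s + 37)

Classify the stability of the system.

The poles can be read from the denominator factors: s = 1 ± 6j.
Since the pole(s) at s = 1 ± 6j lie in the right half-plane, the system is unstable.

unstable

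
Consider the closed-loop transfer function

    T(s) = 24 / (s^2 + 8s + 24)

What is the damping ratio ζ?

Compare the denominator to the standard form s^2 + 2ζωₙs + ωₙ².
ωₙ² = 24, so ωₙ = √24 ≈ 4.899 rad/s.
2ζωₙ = 8, so ζ = 8/(2·√24) ≈ 0.8165.
With ζ = 0.8165 the response is underdamped.

ζ ≈ 0.8165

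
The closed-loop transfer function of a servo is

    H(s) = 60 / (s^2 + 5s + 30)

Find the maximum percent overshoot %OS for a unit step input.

%OS ≈ 20.0%

Comparing s^2 + 5s + 30 to s^2 + 2ζωₙs + ωₙ²: ωₙ = √30 ≈ 5.477 rad/s and ζ = 5/(2·√30) ≈ 0.4564.
%OS = 100·exp(−πζ/√(1−ζ²)) = 100·exp(−π·0.4564/√(1−0.4564²)) ≈ 20.0%.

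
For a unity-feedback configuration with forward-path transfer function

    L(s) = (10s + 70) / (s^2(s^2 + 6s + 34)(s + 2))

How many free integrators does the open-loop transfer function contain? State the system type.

The denominator has 2 factors of s at the origin (free integrators), so this is a Type 2 system.

Type 2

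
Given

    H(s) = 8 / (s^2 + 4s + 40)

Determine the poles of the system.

s = -2 ± 6j

The poles are the roots of the denominator s^2 + 4s + 40 = 0.
Using the quadratic formula: s = (-4 ± √(-144))/2 = -2 ± 6j.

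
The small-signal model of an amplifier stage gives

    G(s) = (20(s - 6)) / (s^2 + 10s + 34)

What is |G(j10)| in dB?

|G(j10)|_dB ≈ 5.79 dB

Substitute s = j10: numerator = -120 + j200, denominator = -66 + j100.
|G(j10)| = |-120 + j200| / |-66 + j100| = 233.24 / 119.82 ≈ 1.947.
In decibels: 20·log₁₀(1.947) ≈ 5.79 dB.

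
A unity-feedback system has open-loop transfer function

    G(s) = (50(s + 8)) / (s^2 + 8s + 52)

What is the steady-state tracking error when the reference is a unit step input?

e_ss = 0.1150

G(s) has no poles at the origin.
This is a Type 0 system. Kp = lim_{s→0} G(s) = 400/52 = 100/13.
e_ss = 1/(1 + Kp) = 1/(1 + 100/13) = 13/113 ≈ 0.1150.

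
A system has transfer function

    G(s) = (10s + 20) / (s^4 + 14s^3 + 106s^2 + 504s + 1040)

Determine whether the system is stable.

stable

The denominator s^4 + 14s^3 + 106s^2 + 504s + 1040 factors as (s^2 + 10s + 26)(s^2 + 4s + 40), giving poles at s = -5 + j, -5 - j, -2 + 6j, -2 - 6j.
Since all poles lie strictly in the left half-plane, the system is stable.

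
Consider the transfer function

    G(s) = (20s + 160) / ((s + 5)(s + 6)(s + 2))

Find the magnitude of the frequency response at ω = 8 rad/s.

|G(j8)| ≈ 0.2909

Substitute s = j8: numerator = 160 + j160, denominator = -772 - j96.
|G(j8)| = |160 + j160| / |-772 - j96| = 226.27 / 777.95 ≈ 0.2909.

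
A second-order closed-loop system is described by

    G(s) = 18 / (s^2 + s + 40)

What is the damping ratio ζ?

Compare the denominator to the standard form s^2 + 2ζωₙs + ωₙ².
ωₙ² = 40, so ωₙ = √40 ≈ 6.325 rad/s.
2ζωₙ = 1, so ζ = 1/(2·√40) ≈ 0.07906.
With ζ = 0.07906 the response is underdamped.

ζ ≈ 0.07906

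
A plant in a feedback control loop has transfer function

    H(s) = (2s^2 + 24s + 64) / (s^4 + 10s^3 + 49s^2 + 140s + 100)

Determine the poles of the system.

The poles are the roots of the denominator s^4 + 10s^3 + 49s^2 + 140s + 100 = 0.
Trying s = -1: the polynomial evaluates to 0, so (s + 1) is a factor.
Dividing out leaves s^3 + 9s^2 + 40s + 100 = 0.
This factors further as (s^2 + 4s + 20)(s + 5) = 0.

s = -2 ± 4j, -1, -5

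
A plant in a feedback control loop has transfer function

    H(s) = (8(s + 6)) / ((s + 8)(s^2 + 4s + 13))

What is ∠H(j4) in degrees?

∠H(j4) ≈ -93.49°

At s = j4: numerator = 48 + j32, denominator = -88 + j116.
∠H = ∠num − ∠den = 33.690° − (127.18°) = -93.49°.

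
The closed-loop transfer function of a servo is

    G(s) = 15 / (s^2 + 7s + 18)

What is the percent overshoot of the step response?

%OS ≈ 1.02%

Comparing s^2 + 7s + 18 to s^2 + 2ζωₙs + ωₙ²: ωₙ = √18 ≈ 4.243 rad/s and ζ = 7/(2·√18) ≈ 0.8250.
%OS = 100·exp(−πζ/√(1−ζ²)) = 100·exp(−π·0.8250/√(1−0.8250²)) ≈ 1.02%.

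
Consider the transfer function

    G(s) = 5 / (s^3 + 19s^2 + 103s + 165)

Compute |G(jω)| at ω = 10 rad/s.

Substitute s = j10: numerator = 5, denominator = -1735 + j30.
|G(j10)| = |5| / |-1735 + j30| = 5 / 1735.3 ≈ 0.002881.

|G(j10)| ≈ 0.002881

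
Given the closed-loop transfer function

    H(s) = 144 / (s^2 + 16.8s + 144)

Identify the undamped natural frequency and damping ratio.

Compare the denominator to the standard form s^2 + 2ζωₙs + ωₙ².
ωₙ² = 144, so ωₙ = 12 rad/s.
2ζωₙ = 16.8, so ζ = 16.8/(2·12) = 0.7.

ωₙ = 12 rad/s, ζ = 0.7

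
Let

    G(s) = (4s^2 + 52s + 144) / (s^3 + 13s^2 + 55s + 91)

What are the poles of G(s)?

The poles are the roots of the denominator s^3 + 13s^2 + 55s + 91 = 0.
Trying s = -7: the polynomial evaluates to 0, so (s + 7) is a factor.
Dividing out leaves s^2 + 6s + 13 = 0.
The quadratic formula then gives s = -3 ± 2j.

s = -3 ± 2j, -7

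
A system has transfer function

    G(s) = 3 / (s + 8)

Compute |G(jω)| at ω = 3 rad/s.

Substitute s = j3: numerator = 3, denominator = 8 + j3.
|G(j3)| = |3| / |8 + j3| = 3 / 8.5440 ≈ 0.3511.

|G(j3)| ≈ 0.3511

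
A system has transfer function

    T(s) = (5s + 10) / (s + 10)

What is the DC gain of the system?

T(0) = 1

Set s = 0: T(0) = (10) / (10) = 1.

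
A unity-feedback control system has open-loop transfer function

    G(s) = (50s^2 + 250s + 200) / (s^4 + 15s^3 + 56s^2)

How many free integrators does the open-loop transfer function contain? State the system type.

Type 2

Factor s from the denominator: s^4 + 15s^3 + 56s^2 = s^2·(s^2 + 15s + 56).
There are 2 poles at the origin, so the system is Type 2.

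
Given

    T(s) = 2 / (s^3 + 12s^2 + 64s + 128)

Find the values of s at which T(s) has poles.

The poles are the roots of the denominator s^3 + 12s^2 + 64s + 128 = 0.
Trying s = -4: the polynomial evaluates to 0, so (s + 4) is a factor.
Dividing out leaves s^2 + 8s + 32 = 0.
The quadratic formula then gives s = -4 ± 4j.

s = -4 ± 4j, -4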